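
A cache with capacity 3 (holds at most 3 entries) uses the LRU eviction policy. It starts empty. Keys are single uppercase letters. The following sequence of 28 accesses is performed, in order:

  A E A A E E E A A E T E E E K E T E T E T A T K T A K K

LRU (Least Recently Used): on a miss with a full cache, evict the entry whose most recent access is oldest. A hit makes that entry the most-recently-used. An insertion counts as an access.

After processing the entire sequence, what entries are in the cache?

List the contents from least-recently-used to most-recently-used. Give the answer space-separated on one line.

Answer: T A K

Derivation:
LRU simulation (capacity=3):
  1. access A: MISS. Cache (LRU->MRU): [A]
  2. access E: MISS. Cache (LRU->MRU): [A E]
  3. access A: HIT. Cache (LRU->MRU): [E A]
  4. access A: HIT. Cache (LRU->MRU): [E A]
  5. access E: HIT. Cache (LRU->MRU): [A E]
  6. access E: HIT. Cache (LRU->MRU): [A E]
  7. access E: HIT. Cache (LRU->MRU): [A E]
  8. access A: HIT. Cache (LRU->MRU): [E A]
  9. access A: HIT. Cache (LRU->MRU): [E A]
  10. access E: HIT. Cache (LRU->MRU): [A E]
  11. access T: MISS. Cache (LRU->MRU): [A E T]
  12. access E: HIT. Cache (LRU->MRU): [A T E]
  13. access E: HIT. Cache (LRU->MRU): [A T E]
  14. access E: HIT. Cache (LRU->MRU): [A T E]
  15. access K: MISS, evict A. Cache (LRU->MRU): [T E K]
  16. access E: HIT. Cache (LRU->MRU): [T K E]
  17. access T: HIT. Cache (LRU->MRU): [K E T]
  18. access E: HIT. Cache (LRU->MRU): [K T E]
  19. access T: HIT. Cache (LRU->MRU): [K E T]
  20. access E: HIT. Cache (LRU->MRU): [K T E]
  21. access T: HIT. Cache (LRU->MRU): [K E T]
  22. access A: MISS, evict K. Cache (LRU->MRU): [E T A]
  23. access T: HIT. Cache (LRU->MRU): [E A T]
  24. access K: MISS, evict E. Cache (LRU->MRU): [A T K]
  25. access T: HIT. Cache (LRU->MRU): [A K T]
  26. access A: HIT. Cache (LRU->MRU): [K T A]
  27. access K: HIT. Cache (LRU->MRU): [T A K]
  28. access K: HIT. Cache (LRU->MRU): [T A K]
Total: 22 hits, 6 misses, 3 evictions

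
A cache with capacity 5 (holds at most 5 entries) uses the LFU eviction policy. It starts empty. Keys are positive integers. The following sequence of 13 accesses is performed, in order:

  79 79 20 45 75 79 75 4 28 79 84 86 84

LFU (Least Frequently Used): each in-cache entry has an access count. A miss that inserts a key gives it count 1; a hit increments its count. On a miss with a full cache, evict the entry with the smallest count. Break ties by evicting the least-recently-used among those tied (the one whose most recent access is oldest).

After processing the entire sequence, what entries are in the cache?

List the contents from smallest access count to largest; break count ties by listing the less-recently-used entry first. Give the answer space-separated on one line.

LFU simulation (capacity=5):
  1. access 79: MISS. Cache: [79(c=1)]
  2. access 79: HIT, count now 2. Cache: [79(c=2)]
  3. access 20: MISS. Cache: [20(c=1) 79(c=2)]
  4. access 45: MISS. Cache: [20(c=1) 45(c=1) 79(c=2)]
  5. access 75: MISS. Cache: [20(c=1) 45(c=1) 75(c=1) 79(c=2)]
  6. access 79: HIT, count now 3. Cache: [20(c=1) 45(c=1) 75(c=1) 79(c=3)]
  7. access 75: HIT, count now 2. Cache: [20(c=1) 45(c=1) 75(c=2) 79(c=3)]
  8. access 4: MISS. Cache: [20(c=1) 45(c=1) 4(c=1) 75(c=2) 79(c=3)]
  9. access 28: MISS, evict 20(c=1). Cache: [45(c=1) 4(c=1) 28(c=1) 75(c=2) 79(c=3)]
  10. access 79: HIT, count now 4. Cache: [45(c=1) 4(c=1) 28(c=1) 75(c=2) 79(c=4)]
  11. access 84: MISS, evict 45(c=1). Cache: [4(c=1) 28(c=1) 84(c=1) 75(c=2) 79(c=4)]
  12. access 86: MISS, evict 4(c=1). Cache: [28(c=1) 84(c=1) 86(c=1) 75(c=2) 79(c=4)]
  13. access 84: HIT, count now 2. Cache: [28(c=1) 86(c=1) 75(c=2) 84(c=2) 79(c=4)]
Total: 5 hits, 8 misses, 3 evictions

Answer: 28 86 75 84 79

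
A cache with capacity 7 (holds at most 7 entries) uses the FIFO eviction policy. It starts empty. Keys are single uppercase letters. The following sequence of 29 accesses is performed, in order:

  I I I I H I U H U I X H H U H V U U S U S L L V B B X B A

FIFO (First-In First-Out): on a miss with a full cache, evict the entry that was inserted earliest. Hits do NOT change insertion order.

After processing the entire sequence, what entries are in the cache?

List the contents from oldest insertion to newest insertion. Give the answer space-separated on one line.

FIFO simulation (capacity=7):
  1. access I: MISS. Cache (old->new): [I]
  2. access I: HIT. Cache (old->new): [I]
  3. access I: HIT. Cache (old->new): [I]
  4. access I: HIT. Cache (old->new): [I]
  5. access H: MISS. Cache (old->new): [I H]
  6. access I: HIT. Cache (old->new): [I H]
  7. access U: MISS. Cache (old->new): [I H U]
  8. access H: HIT. Cache (old->new): [I H U]
  9. access U: HIT. Cache (old->new): [I H U]
  10. access I: HIT. Cache (old->new): [I H U]
  11. access X: MISS. Cache (old->new): [I H U X]
  12. access H: HIT. Cache (old->new): [I H U X]
  13. access H: HIT. Cache (old->new): [I H U X]
  14. access U: HIT. Cache (old->new): [I H U X]
  15. access H: HIT. Cache (old->new): [I H U X]
  16. access V: MISS. Cache (old->new): [I H U X V]
  17. access U: HIT. Cache (old->new): [I H U X V]
  18. access U: HIT. Cache (old->new): [I H U X V]
  19. access S: MISS. Cache (old->new): [I H U X V S]
  20. access U: HIT. Cache (old->new): [I H U X V S]
  21. access S: HIT. Cache (old->new): [I H U X V S]
  22. access L: MISS. Cache (old->new): [I H U X V S L]
  23. access L: HIT. Cache (old->new): [I H U X V S L]
  24. access V: HIT. Cache (old->new): [I H U X V S L]
  25. access B: MISS, evict I. Cache (old->new): [H U X V S L B]
  26. access B: HIT. Cache (old->new): [H U X V S L B]
  27. access X: HIT. Cache (old->new): [H U X V S L B]
  28. access B: HIT. Cache (old->new): [H U X V S L B]
  29. access A: MISS, evict H. Cache (old->new): [U X V S L B A]
Total: 20 hits, 9 misses, 2 evictions

Answer: U X V S L B A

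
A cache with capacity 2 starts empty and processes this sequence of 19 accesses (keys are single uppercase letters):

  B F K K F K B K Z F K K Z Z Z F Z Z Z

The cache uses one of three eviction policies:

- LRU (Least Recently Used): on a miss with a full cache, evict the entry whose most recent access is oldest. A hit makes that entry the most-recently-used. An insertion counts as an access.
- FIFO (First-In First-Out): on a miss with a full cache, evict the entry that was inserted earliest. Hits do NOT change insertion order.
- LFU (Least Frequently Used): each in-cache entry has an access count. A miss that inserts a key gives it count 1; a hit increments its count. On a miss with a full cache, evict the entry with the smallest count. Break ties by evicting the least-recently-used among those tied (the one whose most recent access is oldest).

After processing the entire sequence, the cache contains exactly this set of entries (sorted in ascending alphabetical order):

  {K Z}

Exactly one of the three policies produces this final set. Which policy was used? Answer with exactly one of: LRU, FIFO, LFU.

Simulating under each policy and comparing final sets:
  LRU: final set = {F Z} -> differs
  FIFO: final set = {F Z} -> differs
  LFU: final set = {K Z} -> MATCHES target
Only LFU produces the target set.

Answer: LFU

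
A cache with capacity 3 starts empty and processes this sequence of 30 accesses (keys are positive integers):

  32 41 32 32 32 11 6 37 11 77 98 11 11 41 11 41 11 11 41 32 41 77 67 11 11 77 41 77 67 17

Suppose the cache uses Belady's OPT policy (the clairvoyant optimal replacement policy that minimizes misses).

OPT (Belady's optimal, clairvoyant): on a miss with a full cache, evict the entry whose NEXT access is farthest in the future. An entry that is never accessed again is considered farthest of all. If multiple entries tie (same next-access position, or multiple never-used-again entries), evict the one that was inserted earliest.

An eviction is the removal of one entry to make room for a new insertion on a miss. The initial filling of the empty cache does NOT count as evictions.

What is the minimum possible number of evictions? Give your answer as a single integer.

Answer: 9

Derivation:
OPT (Belady) simulation (capacity=3):
  1. access 32: MISS. Cache: [32]
  2. access 41: MISS. Cache: [32 41]
  3. access 32: HIT. Next use of 32: step 4. Cache: [32 41]
  4. access 32: HIT. Next use of 32: step 5. Cache: [32 41]
  5. access 32: HIT. Next use of 32: step 20. Cache: [32 41]
  6. access 11: MISS. Cache: [32 41 11]
  7. access 6: MISS, evict 32 (next use: step 20). Cache: [41 11 6]
  8. access 37: MISS, evict 6 (next use: never). Cache: [41 11 37]
  9. access 11: HIT. Next use of 11: step 12. Cache: [41 11 37]
  10. access 77: MISS, evict 37 (next use: never). Cache: [41 11 77]
  11. access 98: MISS, evict 77 (next use: step 22). Cache: [41 11 98]
  12. access 11: HIT. Next use of 11: step 13. Cache: [41 11 98]
  13. access 11: HIT. Next use of 11: step 15. Cache: [41 11 98]
  14. access 41: HIT. Next use of 41: step 16. Cache: [41 11 98]
  15. access 11: HIT. Next use of 11: step 17. Cache: [41 11 98]
  16. access 41: HIT. Next use of 41: step 19. Cache: [41 11 98]
  17. access 11: HIT. Next use of 11: step 18. Cache: [41 11 98]
  18. access 11: HIT. Next use of 11: step 24. Cache: [41 11 98]
  19. access 41: HIT. Next use of 41: step 21. Cache: [41 11 98]
  20. access 32: MISS, evict 98 (next use: never). Cache: [41 11 32]
  21. access 41: HIT. Next use of 41: step 27. Cache: [41 11 32]
  22. access 77: MISS, evict 32 (next use: never). Cache: [41 11 77]
  23. access 67: MISS, evict 41 (next use: step 27). Cache: [11 77 67]
  24. access 11: HIT. Next use of 11: step 25. Cache: [11 77 67]
  25. access 11: HIT. Next use of 11: never. Cache: [11 77 67]
  26. access 77: HIT. Next use of 77: step 28. Cache: [11 77 67]
  27. access 41: MISS, evict 11 (next use: never). Cache: [77 67 41]
  28. access 77: HIT. Next use of 77: never. Cache: [77 67 41]
  29. access 67: HIT. Next use of 67: never. Cache: [77 67 41]
  30. access 17: MISS, evict 77 (next use: never). Cache: [67 41 17]
Total: 18 hits, 12 misses, 9 evictions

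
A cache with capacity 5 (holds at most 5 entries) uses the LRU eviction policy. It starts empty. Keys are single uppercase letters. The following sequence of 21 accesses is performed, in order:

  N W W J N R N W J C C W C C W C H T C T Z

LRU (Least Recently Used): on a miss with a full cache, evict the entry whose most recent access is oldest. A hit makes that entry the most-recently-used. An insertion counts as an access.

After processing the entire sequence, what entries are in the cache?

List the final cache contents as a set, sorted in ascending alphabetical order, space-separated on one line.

Answer: C H T W Z

Derivation:
LRU simulation (capacity=5):
  1. access N: MISS. Cache (LRU->MRU): [N]
  2. access W: MISS. Cache (LRU->MRU): [N W]
  3. access W: HIT. Cache (LRU->MRU): [N W]
  4. access J: MISS. Cache (LRU->MRU): [N W J]
  5. access N: HIT. Cache (LRU->MRU): [W J N]
  6. access R: MISS. Cache (LRU->MRU): [W J N R]
  7. access N: HIT. Cache (LRU->MRU): [W J R N]
  8. access W: HIT. Cache (LRU->MRU): [J R N W]
  9. access J: HIT. Cache (LRU->MRU): [R N W J]
  10. access C: MISS. Cache (LRU->MRU): [R N W J C]
  11. access C: HIT. Cache (LRU->MRU): [R N W J C]
  12. access W: HIT. Cache (LRU->MRU): [R N J C W]
  13. access C: HIT. Cache (LRU->MRU): [R N J W C]
  14. access C: HIT. Cache (LRU->MRU): [R N J W C]
  15. access W: HIT. Cache (LRU->MRU): [R N J C W]
  16. access C: HIT. Cache (LRU->MRU): [R N J W C]
  17. access H: MISS, evict R. Cache (LRU->MRU): [N J W C H]
  18. access T: MISS, evict N. Cache (LRU->MRU): [J W C H T]
  19. access C: HIT. Cache (LRU->MRU): [J W H T C]
  20. access T: HIT. Cache (LRU->MRU): [J W H C T]
  21. access Z: MISS, evict J. Cache (LRU->MRU): [W H C T Z]
Total: 13 hits, 8 misses, 3 evictions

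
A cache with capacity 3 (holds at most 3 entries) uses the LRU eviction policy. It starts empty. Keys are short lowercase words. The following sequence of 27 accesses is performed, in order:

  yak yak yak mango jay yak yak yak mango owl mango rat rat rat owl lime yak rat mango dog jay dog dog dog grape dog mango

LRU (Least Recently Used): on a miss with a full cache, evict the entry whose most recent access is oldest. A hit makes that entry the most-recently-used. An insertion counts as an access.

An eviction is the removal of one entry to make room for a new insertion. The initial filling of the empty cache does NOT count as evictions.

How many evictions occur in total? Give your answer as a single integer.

LRU simulation (capacity=3):
  1. access yak: MISS. Cache (LRU->MRU): [yak]
  2. access yak: HIT. Cache (LRU->MRU): [yak]
  3. access yak: HIT. Cache (LRU->MRU): [yak]
  4. access mango: MISS. Cache (LRU->MRU): [yak mango]
  5. access jay: MISS. Cache (LRU->MRU): [yak mango jay]
  6. access yak: HIT. Cache (LRU->MRU): [mango jay yak]
  7. access yak: HIT. Cache (LRU->MRU): [mango jay yak]
  8. access yak: HIT. Cache (LRU->MRU): [mango jay yak]
  9. access mango: HIT. Cache (LRU->MRU): [jay yak mango]
  10. access owl: MISS, evict jay. Cache (LRU->MRU): [yak mango owl]
  11. access mango: HIT. Cache (LRU->MRU): [yak owl mango]
  12. access rat: MISS, evict yak. Cache (LRU->MRU): [owl mango rat]
  13. access rat: HIT. Cache (LRU->MRU): [owl mango rat]
  14. access rat: HIT. Cache (LRU->MRU): [owl mango rat]
  15. access owl: HIT. Cache (LRU->MRU): [mango rat owl]
  16. access lime: MISS, evict mango. Cache (LRU->MRU): [rat owl lime]
  17. access yak: MISS, evict rat. Cache (LRU->MRU): [owl lime yak]
  18. access rat: MISS, evict owl. Cache (LRU->MRU): [lime yak rat]
  19. access mango: MISS, evict lime. Cache (LRU->MRU): [yak rat mango]
  20. access dog: MISS, evict yak. Cache (LRU->MRU): [rat mango dog]
  21. access jay: MISS, evict rat. Cache (LRU->MRU): [mango dog jay]
  22. access dog: HIT. Cache (LRU->MRU): [mango jay dog]
  23. access dog: HIT. Cache (LRU->MRU): [mango jay dog]
  24. access dog: HIT. Cache (LRU->MRU): [mango jay dog]
  25. access grape: MISS, evict mango. Cache (LRU->MRU): [jay dog grape]
  26. access dog: HIT. Cache (LRU->MRU): [jay grape dog]
  27. access mango: MISS, evict jay. Cache (LRU->MRU): [grape dog mango]
Total: 14 hits, 13 misses, 10 evictions

Answer: 10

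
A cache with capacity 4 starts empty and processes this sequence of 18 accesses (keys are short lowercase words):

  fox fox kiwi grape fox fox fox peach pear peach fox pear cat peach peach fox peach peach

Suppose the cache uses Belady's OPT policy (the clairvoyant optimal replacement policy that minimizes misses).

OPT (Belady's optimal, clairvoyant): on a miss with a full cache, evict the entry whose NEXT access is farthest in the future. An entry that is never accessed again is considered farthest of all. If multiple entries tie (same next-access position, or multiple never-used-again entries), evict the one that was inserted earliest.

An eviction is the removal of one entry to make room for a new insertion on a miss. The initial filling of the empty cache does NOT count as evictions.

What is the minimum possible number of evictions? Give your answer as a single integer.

Answer: 2

Derivation:
OPT (Belady) simulation (capacity=4):
  1. access fox: MISS. Cache: [fox]
  2. access fox: HIT. Next use of fox: step 5. Cache: [fox]
  3. access kiwi: MISS. Cache: [fox kiwi]
  4. access grape: MISS. Cache: [fox kiwi grape]
  5. access fox: HIT. Next use of fox: step 6. Cache: [fox kiwi grape]
  6. access fox: HIT. Next use of fox: step 7. Cache: [fox kiwi grape]
  7. access fox: HIT. Next use of fox: step 11. Cache: [fox kiwi grape]
  8. access peach: MISS. Cache: [fox kiwi grape peach]
  9. access pear: MISS, evict kiwi (next use: never). Cache: [fox grape peach pear]
  10. access peach: HIT. Next use of peach: step 14. Cache: [fox grape peach pear]
  11. access fox: HIT. Next use of fox: step 16. Cache: [fox grape peach pear]
  12. access pear: HIT. Next use of pear: never. Cache: [fox grape peach pear]
  13. access cat: MISS, evict grape (next use: never). Cache: [fox peach pear cat]
  14. access peach: HIT. Next use of peach: step 15. Cache: [fox peach pear cat]
  15. access peach: HIT. Next use of peach: step 17. Cache: [fox peach pear cat]
  16. access fox: HIT. Next use of fox: never. Cache: [fox peach pear cat]
  17. access peach: HIT. Next use of peach: step 18. Cache: [fox peach pear cat]
  18. access peach: HIT. Next use of peach: never. Cache: [fox peach pear cat]
Total: 12 hits, 6 misses, 2 evictions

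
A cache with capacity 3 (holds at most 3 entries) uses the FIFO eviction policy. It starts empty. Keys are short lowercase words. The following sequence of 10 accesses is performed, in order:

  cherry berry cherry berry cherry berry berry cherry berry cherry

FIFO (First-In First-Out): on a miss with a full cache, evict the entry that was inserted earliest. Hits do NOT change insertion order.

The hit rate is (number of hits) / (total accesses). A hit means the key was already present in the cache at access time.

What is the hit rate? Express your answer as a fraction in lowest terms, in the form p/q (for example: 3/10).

Answer: 4/5

Derivation:
FIFO simulation (capacity=3):
  1. access cherry: MISS. Cache (old->new): [cherry]
  2. access berry: MISS. Cache (old->new): [cherry berry]
  3. access cherry: HIT. Cache (old->new): [cherry berry]
  4. access berry: HIT. Cache (old->new): [cherry berry]
  5. access cherry: HIT. Cache (old->new): [cherry berry]
  6. access berry: HIT. Cache (old->new): [cherry berry]
  7. access berry: HIT. Cache (old->new): [cherry berry]
  8. access cherry: HIT. Cache (old->new): [cherry berry]
  9. access berry: HIT. Cache (old->new): [cherry berry]
  10. access cherry: HIT. Cache (old->new): [cherry berry]
Total: 8 hits, 2 misses, 0 evictions

Hit rate = 8/10 = 4/5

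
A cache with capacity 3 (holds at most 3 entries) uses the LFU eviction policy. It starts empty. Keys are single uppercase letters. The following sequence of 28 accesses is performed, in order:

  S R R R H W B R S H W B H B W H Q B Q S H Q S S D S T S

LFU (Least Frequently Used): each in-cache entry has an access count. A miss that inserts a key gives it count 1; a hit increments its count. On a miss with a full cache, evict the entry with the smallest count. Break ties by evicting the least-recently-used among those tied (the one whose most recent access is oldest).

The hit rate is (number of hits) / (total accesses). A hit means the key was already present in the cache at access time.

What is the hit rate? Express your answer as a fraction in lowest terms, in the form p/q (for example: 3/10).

Answer: 1/4

Derivation:
LFU simulation (capacity=3):
  1. access S: MISS. Cache: [S(c=1)]
  2. access R: MISS. Cache: [S(c=1) R(c=1)]
  3. access R: HIT, count now 2. Cache: [S(c=1) R(c=2)]
  4. access R: HIT, count now 3. Cache: [S(c=1) R(c=3)]
  5. access H: MISS. Cache: [S(c=1) H(c=1) R(c=3)]
  6. access W: MISS, evict S(c=1). Cache: [H(c=1) W(c=1) R(c=3)]
  7. access B: MISS, evict H(c=1). Cache: [W(c=1) B(c=1) R(c=3)]
  8. access R: HIT, count now 4. Cache: [W(c=1) B(c=1) R(c=4)]
  9. access S: MISS, evict W(c=1). Cache: [B(c=1) S(c=1) R(c=4)]
  10. access H: MISS, evict B(c=1). Cache: [S(c=1) H(c=1) R(c=4)]
  11. access W: MISS, evict S(c=1). Cache: [H(c=1) W(c=1) R(c=4)]
  12. access B: MISS, evict H(c=1). Cache: [W(c=1) B(c=1) R(c=4)]
  13. access H: MISS, evict W(c=1). Cache: [B(c=1) H(c=1) R(c=4)]
  14. access B: HIT, count now 2. Cache: [H(c=1) B(c=2) R(c=4)]
  15. access W: MISS, evict H(c=1). Cache: [W(c=1) B(c=2) R(c=4)]
  16. access H: MISS, evict W(c=1). Cache: [H(c=1) B(c=2) R(c=4)]
  17. access Q: MISS, evict H(c=1). Cache: [Q(c=1) B(c=2) R(c=4)]
  18. access B: HIT, count now 3. Cache: [Q(c=1) B(c=3) R(c=4)]
  19. access Q: HIT, count now 2. Cache: [Q(c=2) B(c=3) R(c=4)]
  20. access S: MISS, evict Q(c=2). Cache: [S(c=1) B(c=3) R(c=4)]
  21. access H: MISS, evict S(c=1). Cache: [H(c=1) B(c=3) R(c=4)]
  22. access Q: MISS, evict H(c=1). Cache: [Q(c=1) B(c=3) R(c=4)]
  23. access S: MISS, evict Q(c=1). Cache: [S(c=1) B(c=3) R(c=4)]
  24. access S: HIT, count now 2. Cache: [S(c=2) B(c=3) R(c=4)]
  25. access D: MISS, evict S(c=2). Cache: [D(c=1) B(c=3) R(c=4)]
  26. access S: MISS, evict D(c=1). Cache: [S(c=1) B(c=3) R(c=4)]
  27. access T: MISS, evict S(c=1). Cache: [T(c=1) B(c=3) R(c=4)]
  28. access S: MISS, evict T(c=1). Cache: [S(c=1) B(c=3) R(c=4)]
Total: 7 hits, 21 misses, 18 evictions

Hit rate = 7/28 = 1/4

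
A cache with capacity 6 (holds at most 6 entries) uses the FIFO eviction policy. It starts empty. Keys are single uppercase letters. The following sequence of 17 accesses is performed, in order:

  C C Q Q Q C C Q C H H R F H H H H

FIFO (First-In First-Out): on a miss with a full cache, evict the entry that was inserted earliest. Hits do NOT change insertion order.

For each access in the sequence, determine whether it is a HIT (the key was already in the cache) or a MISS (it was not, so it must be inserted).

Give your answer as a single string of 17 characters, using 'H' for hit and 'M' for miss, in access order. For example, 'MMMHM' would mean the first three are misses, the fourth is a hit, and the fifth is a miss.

FIFO simulation (capacity=6):
  1. access C: MISS. Cache (old->new): [C]
  2. access C: HIT. Cache (old->new): [C]
  3. access Q: MISS. Cache (old->new): [C Q]
  4. access Q: HIT. Cache (old->new): [C Q]
  5. access Q: HIT. Cache (old->new): [C Q]
  6. access C: HIT. Cache (old->new): [C Q]
  7. access C: HIT. Cache (old->new): [C Q]
  8. access Q: HIT. Cache (old->new): [C Q]
  9. access C: HIT. Cache (old->new): [C Q]
  10. access H: MISS. Cache (old->new): [C Q H]
  11. access H: HIT. Cache (old->new): [C Q H]
  12. access R: MISS. Cache (old->new): [C Q H R]
  13. access F: MISS. Cache (old->new): [C Q H R F]
  14. access H: HIT. Cache (old->new): [C Q H R F]
  15. access H: HIT. Cache (old->new): [C Q H R F]
  16. access H: HIT. Cache (old->new): [C Q H R F]
  17. access H: HIT. Cache (old->new): [C Q H R F]
Total: 12 hits, 5 misses, 0 evictions

Answer: MHMHHHHHHMHMMHHHH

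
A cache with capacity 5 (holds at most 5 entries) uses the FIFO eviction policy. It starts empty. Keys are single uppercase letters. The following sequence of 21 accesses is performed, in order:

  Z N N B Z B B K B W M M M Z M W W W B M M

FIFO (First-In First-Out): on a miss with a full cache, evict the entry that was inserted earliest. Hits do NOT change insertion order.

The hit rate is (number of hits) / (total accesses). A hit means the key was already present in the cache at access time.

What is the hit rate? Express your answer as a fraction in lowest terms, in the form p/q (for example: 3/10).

FIFO simulation (capacity=5):
  1. access Z: MISS. Cache (old->new): [Z]
  2. access N: MISS. Cache (old->new): [Z N]
  3. access N: HIT. Cache (old->new): [Z N]
  4. access B: MISS. Cache (old->new): [Z N B]
  5. access Z: HIT. Cache (old->new): [Z N B]
  6. access B: HIT. Cache (old->new): [Z N B]
  7. access B: HIT. Cache (old->new): [Z N B]
  8. access K: MISS. Cache (old->new): [Z N B K]
  9. access B: HIT. Cache (old->new): [Z N B K]
  10. access W: MISS. Cache (old->new): [Z N B K W]
  11. access M: MISS, evict Z. Cache (old->new): [N B K W M]
  12. access M: HIT. Cache (old->new): [N B K W M]
  13. access M: HIT. Cache (old->new): [N B K W M]
  14. access Z: MISS, evict N. Cache (old->new): [B K W M Z]
  15. access M: HIT. Cache (old->new): [B K W M Z]
  16. access W: HIT. Cache (old->new): [B K W M Z]
  17. access W: HIT. Cache (old->new): [B K W M Z]
  18. access W: HIT. Cache (old->new): [B K W M Z]
  19. access B: HIT. Cache (old->new): [B K W M Z]
  20. access M: HIT. Cache (old->new): [B K W M Z]
  21. access M: HIT. Cache (old->new): [B K W M Z]
Total: 14 hits, 7 misses, 2 evictions

Hit rate = 14/21 = 2/3

Answer: 2/3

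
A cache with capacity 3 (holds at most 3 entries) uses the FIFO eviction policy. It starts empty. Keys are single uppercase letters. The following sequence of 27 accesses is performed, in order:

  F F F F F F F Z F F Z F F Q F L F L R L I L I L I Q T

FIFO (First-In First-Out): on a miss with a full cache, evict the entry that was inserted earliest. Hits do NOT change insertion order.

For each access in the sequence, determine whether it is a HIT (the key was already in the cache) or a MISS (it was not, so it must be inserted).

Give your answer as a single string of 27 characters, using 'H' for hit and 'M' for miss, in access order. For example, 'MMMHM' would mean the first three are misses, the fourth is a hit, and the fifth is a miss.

FIFO simulation (capacity=3):
  1. access F: MISS. Cache (old->new): [F]
  2. access F: HIT. Cache (old->new): [F]
  3. access F: HIT. Cache (old->new): [F]
  4. access F: HIT. Cache (old->new): [F]
  5. access F: HIT. Cache (old->new): [F]
  6. access F: HIT. Cache (old->new): [F]
  7. access F: HIT. Cache (old->new): [F]
  8. access Z: MISS. Cache (old->new): [F Z]
  9. access F: HIT. Cache (old->new): [F Z]
  10. access F: HIT. Cache (old->new): [F Z]
  11. access Z: HIT. Cache (old->new): [F Z]
  12. access F: HIT. Cache (old->new): [F Z]
  13. access F: HIT. Cache (old->new): [F Z]
  14. access Q: MISS. Cache (old->new): [F Z Q]
  15. access F: HIT. Cache (old->new): [F Z Q]
  16. access L: MISS, evict F. Cache (old->new): [Z Q L]
  17. access F: MISS, evict Z. Cache (old->new): [Q L F]
  18. access L: HIT. Cache (old->new): [Q L F]
  19. access R: MISS, evict Q. Cache (old->new): [L F R]
  20. access L: HIT. Cache (old->new): [L F R]
  21. access I: MISS, evict L. Cache (old->new): [F R I]
  22. access L: MISS, evict F. Cache (old->new): [R I L]
  23. access I: HIT. Cache (old->new): [R I L]
  24. access L: HIT. Cache (old->new): [R I L]
  25. access I: HIT. Cache (old->new): [R I L]
  26. access Q: MISS, evict R. Cache (old->new): [I L Q]
  27. access T: MISS, evict I. Cache (old->new): [L Q T]
Total: 17 hits, 10 misses, 7 evictions

Answer: MHHHHHHMHHHHHMHMMHMHMMHHHMM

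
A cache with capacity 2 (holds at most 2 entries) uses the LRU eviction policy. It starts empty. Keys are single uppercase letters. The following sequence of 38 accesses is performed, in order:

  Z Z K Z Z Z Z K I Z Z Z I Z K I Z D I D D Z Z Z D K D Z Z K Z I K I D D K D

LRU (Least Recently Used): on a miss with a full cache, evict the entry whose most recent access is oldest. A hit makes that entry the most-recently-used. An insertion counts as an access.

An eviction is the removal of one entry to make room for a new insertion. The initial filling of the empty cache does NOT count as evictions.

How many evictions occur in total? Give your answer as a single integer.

LRU simulation (capacity=2):
  1. access Z: MISS. Cache (LRU->MRU): [Z]
  2. access Z: HIT. Cache (LRU->MRU): [Z]
  3. access K: MISS. Cache (LRU->MRU): [Z K]
  4. access Z: HIT. Cache (LRU->MRU): [K Z]
  5. access Z: HIT. Cache (LRU->MRU): [K Z]
  6. access Z: HIT. Cache (LRU->MRU): [K Z]
  7. access Z: HIT. Cache (LRU->MRU): [K Z]
  8. access K: HIT. Cache (LRU->MRU): [Z K]
  9. access I: MISS, evict Z. Cache (LRU->MRU): [K I]
  10. access Z: MISS, evict K. Cache (LRU->MRU): [I Z]
  11. access Z: HIT. Cache (LRU->MRU): [I Z]
  12. access Z: HIT. Cache (LRU->MRU): [I Z]
  13. access I: HIT. Cache (LRU->MRU): [Z I]
  14. access Z: HIT. Cache (LRU->MRU): [I Z]
  15. access K: MISS, evict I. Cache (LRU->MRU): [Z K]
  16. access I: MISS, evict Z. Cache (LRU->MRU): [K I]
  17. access Z: MISS, evict K. Cache (LRU->MRU): [I Z]
  18. access D: MISS, evict I. Cache (LRU->MRU): [Z D]
  19. access I: MISS, evict Z. Cache (LRU->MRU): [D I]
  20. access D: HIT. Cache (LRU->MRU): [I D]
  21. access D: HIT. Cache (LRU->MRU): [I D]
  22. access Z: MISS, evict I. Cache (LRU->MRU): [D Z]
  23. access Z: HIT. Cache (LRU->MRU): [D Z]
  24. access Z: HIT. Cache (LRU->MRU): [D Z]
  25. access D: HIT. Cache (LRU->MRU): [Z D]
  26. access K: MISS, evict Z. Cache (LRU->MRU): [D K]
  27. access D: HIT. Cache (LRU->MRU): [K D]
  28. access Z: MISS, evict K. Cache (LRU->MRU): [D Z]
  29. access Z: HIT. Cache (LRU->MRU): [D Z]
  30. access K: MISS, evict D. Cache (LRU->MRU): [Z K]
  31. access Z: HIT. Cache (LRU->MRU): [K Z]
  32. access I: MISS, evict K. Cache (LRU->MRU): [Z I]
  33. access K: MISS, evict Z. Cache (LRU->MRU): [I K]
  34. access I: HIT. Cache (LRU->MRU): [K I]
  35. access D: MISS, evict K. Cache (LRU->MRU): [I D]
  36. access D: HIT. Cache (LRU->MRU): [I D]
  37. access K: MISS, evict I. Cache (LRU->MRU): [D K]
  38. access D: HIT. Cache (LRU->MRU): [K D]
Total: 21 hits, 17 misses, 15 evictions

Answer: 15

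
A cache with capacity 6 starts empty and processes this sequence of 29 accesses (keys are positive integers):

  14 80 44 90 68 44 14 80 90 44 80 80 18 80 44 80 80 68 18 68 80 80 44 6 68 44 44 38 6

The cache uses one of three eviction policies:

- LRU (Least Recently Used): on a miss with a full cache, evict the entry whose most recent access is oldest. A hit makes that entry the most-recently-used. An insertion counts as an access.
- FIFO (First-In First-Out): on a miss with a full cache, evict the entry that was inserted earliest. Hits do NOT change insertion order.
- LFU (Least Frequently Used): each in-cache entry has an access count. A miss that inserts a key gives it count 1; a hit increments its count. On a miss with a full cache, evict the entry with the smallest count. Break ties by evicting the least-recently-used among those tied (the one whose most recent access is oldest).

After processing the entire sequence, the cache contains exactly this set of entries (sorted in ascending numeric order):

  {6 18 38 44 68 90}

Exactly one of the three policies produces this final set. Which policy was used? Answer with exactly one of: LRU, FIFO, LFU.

Simulating under each policy and comparing final sets:
  LRU: final set = {6 18 38 44 68 80} -> differs
  FIFO: final set = {6 18 38 44 68 90} -> MATCHES target
  LFU: final set = {6 18 44 68 80 90} -> differs
Only FIFO produces the target set.

Answer: FIFO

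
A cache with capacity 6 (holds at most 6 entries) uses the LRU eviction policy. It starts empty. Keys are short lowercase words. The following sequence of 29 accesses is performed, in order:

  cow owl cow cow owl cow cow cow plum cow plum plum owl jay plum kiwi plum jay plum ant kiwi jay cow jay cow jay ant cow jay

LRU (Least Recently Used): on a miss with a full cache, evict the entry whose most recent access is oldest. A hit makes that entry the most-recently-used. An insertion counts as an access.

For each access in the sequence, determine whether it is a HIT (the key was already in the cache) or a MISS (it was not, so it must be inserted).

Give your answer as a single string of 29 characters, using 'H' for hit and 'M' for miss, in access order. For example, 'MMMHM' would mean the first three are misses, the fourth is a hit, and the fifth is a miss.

Answer: MMHHHHHHMHHHHMHMHHHMHHHHHHHHH

Derivation:
LRU simulation (capacity=6):
  1. access cow: MISS. Cache (LRU->MRU): [cow]
  2. access owl: MISS. Cache (LRU->MRU): [cow owl]
  3. access cow: HIT. Cache (LRU->MRU): [owl cow]
  4. access cow: HIT. Cache (LRU->MRU): [owl cow]
  5. access owl: HIT. Cache (LRU->MRU): [cow owl]
  6. access cow: HIT. Cache (LRU->MRU): [owl cow]
  7. access cow: HIT. Cache (LRU->MRU): [owl cow]
  8. access cow: HIT. Cache (LRU->MRU): [owl cow]
  9. access plum: MISS. Cache (LRU->MRU): [owl cow plum]
  10. access cow: HIT. Cache (LRU->MRU): [owl plum cow]
  11. access plum: HIT. Cache (LRU->MRU): [owl cow plum]
  12. access plum: HIT. Cache (LRU->MRU): [owl cow plum]
  13. access owl: HIT. Cache (LRU->MRU): [cow plum owl]
  14. access jay: MISS. Cache (LRU->MRU): [cow plum owl jay]
  15. access plum: HIT. Cache (LRU->MRU): [cow owl jay plum]
  16. access kiwi: MISS. Cache (LRU->MRU): [cow owl jay plum kiwi]
  17. access plum: HIT. Cache (LRU->MRU): [cow owl jay kiwi plum]
  18. access jay: HIT. Cache (LRU->MRU): [cow owl kiwi plum jay]
  19. access plum: HIT. Cache (LRU->MRU): [cow owl kiwi jay plum]
  20. access ant: MISS. Cache (LRU->MRU): [cow owl kiwi jay plum ant]
  21. access kiwi: HIT. Cache (LRU->MRU): [cow owl jay plum ant kiwi]
  22. access jay: HIT. Cache (LRU->MRU): [cow owl plum ant kiwi jay]
  23. access cow: HIT. Cache (LRU->MRU): [owl plum ant kiwi jay cow]
  24. access jay: HIT. Cache (LRU->MRU): [owl plum ant kiwi cow jay]
  25. access cow: HIT. Cache (LRU->MRU): [owl plum ant kiwi jay cow]
  26. access jay: HIT. Cache (LRU->MRU): [owl plum ant kiwi cow jay]
  27. access ant: HIT. Cache (LRU->MRU): [owl plum kiwi cow jay ant]
  28. access cow: HIT. Cache (LRU->MRU): [owl plum kiwi jay ant cow]
  29. access jay: HIT. Cache (LRU->MRU): [owl plum kiwi ant cow jay]
Total: 23 hits, 6 misses, 0 evictions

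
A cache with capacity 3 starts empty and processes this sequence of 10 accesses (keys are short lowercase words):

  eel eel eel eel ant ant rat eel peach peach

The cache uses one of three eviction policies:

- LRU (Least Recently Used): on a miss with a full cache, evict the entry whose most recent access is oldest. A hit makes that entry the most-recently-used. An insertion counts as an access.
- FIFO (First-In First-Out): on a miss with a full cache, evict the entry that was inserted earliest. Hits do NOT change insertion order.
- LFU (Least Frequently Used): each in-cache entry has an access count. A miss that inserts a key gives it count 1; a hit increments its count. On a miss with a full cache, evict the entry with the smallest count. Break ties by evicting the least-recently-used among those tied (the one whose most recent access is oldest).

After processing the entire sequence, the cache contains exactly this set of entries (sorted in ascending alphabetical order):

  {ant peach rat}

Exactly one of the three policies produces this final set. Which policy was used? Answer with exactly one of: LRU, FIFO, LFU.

Simulating under each policy and comparing final sets:
  LRU: final set = {eel peach rat} -> differs
  FIFO: final set = {ant peach rat} -> MATCHES target
  LFU: final set = {ant eel peach} -> differs
Only FIFO produces the target set.

Answer: FIFO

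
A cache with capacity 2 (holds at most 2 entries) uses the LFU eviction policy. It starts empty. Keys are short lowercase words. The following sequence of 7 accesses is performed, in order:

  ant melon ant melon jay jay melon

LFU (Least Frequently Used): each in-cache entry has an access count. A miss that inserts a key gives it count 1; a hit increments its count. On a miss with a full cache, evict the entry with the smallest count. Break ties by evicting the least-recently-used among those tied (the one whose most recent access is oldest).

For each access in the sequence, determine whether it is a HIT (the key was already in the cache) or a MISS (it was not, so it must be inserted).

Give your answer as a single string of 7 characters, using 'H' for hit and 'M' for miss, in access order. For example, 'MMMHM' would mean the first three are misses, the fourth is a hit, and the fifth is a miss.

Answer: MMHHMHH

Derivation:
LFU simulation (capacity=2):
  1. access ant: MISS. Cache: [ant(c=1)]
  2. access melon: MISS. Cache: [ant(c=1) melon(c=1)]
  3. access ant: HIT, count now 2. Cache: [melon(c=1) ant(c=2)]
  4. access melon: HIT, count now 2. Cache: [ant(c=2) melon(c=2)]
  5. access jay: MISS, evict ant(c=2). Cache: [jay(c=1) melon(c=2)]
  6. access jay: HIT, count now 2. Cache: [melon(c=2) jay(c=2)]
  7. access melon: HIT, count now 3. Cache: [jay(c=2) melon(c=3)]
Total: 4 hits, 3 misses, 1 evictions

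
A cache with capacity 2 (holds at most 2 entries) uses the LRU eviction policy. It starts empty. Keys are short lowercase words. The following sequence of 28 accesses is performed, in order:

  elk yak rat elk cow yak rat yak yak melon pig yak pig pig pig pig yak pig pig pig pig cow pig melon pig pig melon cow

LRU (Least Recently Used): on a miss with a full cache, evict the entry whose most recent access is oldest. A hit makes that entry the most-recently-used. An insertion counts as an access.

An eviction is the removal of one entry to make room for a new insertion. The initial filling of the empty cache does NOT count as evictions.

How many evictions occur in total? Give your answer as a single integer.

Answer: 11

Derivation:
LRU simulation (capacity=2):
  1. access elk: MISS. Cache (LRU->MRU): [elk]
  2. access yak: MISS. Cache (LRU->MRU): [elk yak]
  3. access rat: MISS, evict elk. Cache (LRU->MRU): [yak rat]
  4. access elk: MISS, evict yak. Cache (LRU->MRU): [rat elk]
  5. access cow: MISS, evict rat. Cache (LRU->MRU): [elk cow]
  6. access yak: MISS, evict elk. Cache (LRU->MRU): [cow yak]
  7. access rat: MISS, evict cow. Cache (LRU->MRU): [yak rat]
  8. access yak: HIT. Cache (LRU->MRU): [rat yak]
  9. access yak: HIT. Cache (LRU->MRU): [rat yak]
  10. access melon: MISS, evict rat. Cache (LRU->MRU): [yak melon]
  11. access pig: MISS, evict yak. Cache (LRU->MRU): [melon pig]
  12. access yak: MISS, evict melon. Cache (LRU->MRU): [pig yak]
  13. access pig: HIT. Cache (LRU->MRU): [yak pig]
  14. access pig: HIT. Cache (LRU->MRU): [yak pig]
  15. access pig: HIT. Cache (LRU->MRU): [yak pig]
  16. access pig: HIT. Cache (LRU->MRU): [yak pig]
  17. access yak: HIT. Cache (LRU->MRU): [pig yak]
  18. access pig: HIT. Cache (LRU->MRU): [yak pig]
  19. access pig: HIT. Cache (LRU->MRU): [yak pig]
  20. access pig: HIT. Cache (LRU->MRU): [yak pig]
  21. access pig: HIT. Cache (LRU->MRU): [yak pig]
  22. access cow: MISS, evict yak. Cache (LRU->MRU): [pig cow]
  23. access pig: HIT. Cache (LRU->MRU): [cow pig]
  24. access melon: MISS, evict cow. Cache (LRU->MRU): [pig melon]
  25. access pig: HIT. Cache (LRU->MRU): [melon pig]
  26. access pig: HIT. Cache (LRU->MRU): [melon pig]
  27. access melon: HIT. Cache (LRU->MRU): [pig melon]
  28. access cow: MISS, evict pig. Cache (LRU->MRU): [melon cow]
Total: 15 hits, 13 misses, 11 evictions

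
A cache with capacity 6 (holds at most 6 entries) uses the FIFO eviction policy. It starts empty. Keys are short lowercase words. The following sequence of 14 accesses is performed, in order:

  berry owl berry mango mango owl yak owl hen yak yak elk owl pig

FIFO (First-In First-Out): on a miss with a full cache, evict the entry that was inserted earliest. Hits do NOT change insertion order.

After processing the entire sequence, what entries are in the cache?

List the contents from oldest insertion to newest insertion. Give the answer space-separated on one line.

FIFO simulation (capacity=6):
  1. access berry: MISS. Cache (old->new): [berry]
  2. access owl: MISS. Cache (old->new): [berry owl]
  3. access berry: HIT. Cache (old->new): [berry owl]
  4. access mango: MISS. Cache (old->new): [berry owl mango]
  5. access mango: HIT. Cache (old->new): [berry owl mango]
  6. access owl: HIT. Cache (old->new): [berry owl mango]
  7. access yak: MISS. Cache (old->new): [berry owl mango yak]
  8. access owl: HIT. Cache (old->new): [berry owl mango yak]
  9. access hen: MISS. Cache (old->new): [berry owl mango yak hen]
  10. access yak: HIT. Cache (old->new): [berry owl mango yak hen]
  11. access yak: HIT. Cache (old->new): [berry owl mango yak hen]
  12. access elk: MISS. Cache (old->new): [berry owl mango yak hen elk]
  13. access owl: HIT. Cache (old->new): [berry owl mango yak hen elk]
  14. access pig: MISS, evict berry. Cache (old->new): [owl mango yak hen elk pig]
Total: 7 hits, 7 misses, 1 evictions

Answer: owl mango yak hen elk pig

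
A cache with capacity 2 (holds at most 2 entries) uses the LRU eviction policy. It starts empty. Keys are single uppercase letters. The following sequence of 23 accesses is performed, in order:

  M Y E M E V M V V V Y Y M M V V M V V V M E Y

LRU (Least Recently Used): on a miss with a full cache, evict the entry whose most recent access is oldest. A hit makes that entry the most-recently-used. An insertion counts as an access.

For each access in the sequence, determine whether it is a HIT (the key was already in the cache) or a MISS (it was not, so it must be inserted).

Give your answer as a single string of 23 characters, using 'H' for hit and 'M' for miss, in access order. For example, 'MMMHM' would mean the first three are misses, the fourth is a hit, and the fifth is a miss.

LRU simulation (capacity=2):
  1. access M: MISS. Cache (LRU->MRU): [M]
  2. access Y: MISS. Cache (LRU->MRU): [M Y]
  3. access E: MISS, evict M. Cache (LRU->MRU): [Y E]
  4. access M: MISS, evict Y. Cache (LRU->MRU): [E M]
  5. access E: HIT. Cache (LRU->MRU): [M E]
  6. access V: MISS, evict M. Cache (LRU->MRU): [E V]
  7. access M: MISS, evict E. Cache (LRU->MRU): [V M]
  8. access V: HIT. Cache (LRU->MRU): [M V]
  9. access V: HIT. Cache (LRU->MRU): [M V]
  10. access V: HIT. Cache (LRU->MRU): [M V]
  11. access Y: MISS, evict M. Cache (LRU->MRU): [V Y]
  12. access Y: HIT. Cache (LRU->MRU): [V Y]
  13. access M: MISS, evict V. Cache (LRU->MRU): [Y M]
  14. access M: HIT. Cache (LRU->MRU): [Y M]
  15. access V: MISS, evict Y. Cache (LRU->MRU): [M V]
  16. access V: HIT. Cache (LRU->MRU): [M V]
  17. access M: HIT. Cache (LRU->MRU): [V M]
  18. access V: HIT. Cache (LRU->MRU): [M V]
  19. access V: HIT. Cache (LRU->MRU): [M V]
  20. access V: HIT. Cache (LRU->MRU): [M V]
  21. access M: HIT. Cache (LRU->MRU): [V M]
  22. access E: MISS, evict V. Cache (LRU->MRU): [M E]
  23. access Y: MISS, evict M. Cache (LRU->MRU): [E Y]
Total: 12 hits, 11 misses, 9 evictions

Answer: MMMMHMMHHHMHMHMHHHHHHMM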